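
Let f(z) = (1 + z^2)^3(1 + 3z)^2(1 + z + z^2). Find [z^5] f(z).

(1 + z^2)^3 has coefficients 1,0,3,0,3,0 for degrees 0…5.
(1 + 3z)^2 has coefficients 1,6,9,0,0,0 for degrees 0…5.
Finally multiplying by (1 + z + z^2), the product of all factors after the first has coefficients 1,7,16,15,9,0 for degrees 0…5.
[z^5] = 1·0 + 3·15 + 3·7 = 66.

66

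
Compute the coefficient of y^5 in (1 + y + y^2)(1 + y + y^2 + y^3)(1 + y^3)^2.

7

(1 + y + y^2) has coefficients 1,1,1 for degrees 0…2.
(1 + y + y^2 + y^3) has coefficients 1,1,1,1,0,0 for degrees 0…5.
Finally multiplying by (1 + y^3)^2, the product of all factors after the first has coefficients 1,1,1,3,2,2 for degrees 0…5.
[y^5] = 1·2 + 1·2 + 1·3 = 7.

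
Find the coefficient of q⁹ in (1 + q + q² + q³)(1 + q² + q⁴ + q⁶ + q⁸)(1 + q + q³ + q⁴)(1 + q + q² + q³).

32

(1 + q + q² + q³) has coefficients 1,1,1,1 for degrees 0…3.
(1 + q² + q⁴ + q⁶ + q⁸) has coefficients 1,0,1,0,1,0,1,0,1,0 for degrees 0…9.
Multiplying by (1 + q + q³ + q⁴) gives running coefficients 1,1,1,2,2,2,2,2,2,2 for degrees 0…9.
Finally multiplying by (1 + q + q² + q³), the product of all factors after the first has coefficients 1,2,3,5,6,7,8,8,8,8 for degrees 0…9.
[q⁹] = 1·8 + 1·8 + 1·8 + 1·8 = 32.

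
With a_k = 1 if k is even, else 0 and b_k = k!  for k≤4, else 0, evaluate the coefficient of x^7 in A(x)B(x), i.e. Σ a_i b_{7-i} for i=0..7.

7

Write out a_i and b_{7-i} for i = 0,…,7 and sum the products.
Σ = 1·0 + 0·0 + 1·0 + 0·24 + 1·6 + 0·2 + 1·1 + 0·1 = 7.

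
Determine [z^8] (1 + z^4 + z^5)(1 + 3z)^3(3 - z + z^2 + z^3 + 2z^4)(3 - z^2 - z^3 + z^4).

(1 + z^4 + z^5) has coefficients 1,0,0,0,1,1 for degrees 0…5.
(1 + 3z)^3 has coefficients 1,9,27,27,0,0,0,0,0 for degrees 0…8.
Multiplying by (3 - z + z^2 + z^3 + 2z^4) gives running coefficients 3,26,73,64,11,72,81,54,0 for degrees 0…8.
Finally multiplying by (3 - z^2 - z^3 + z^4), the product of all factors after the first has coefficients 9,78,216,163,-63,105,241,143,-142 for degrees 0…8.
[z^8] = 1·(-142) + 1·(-63) + 1·163 = -42.

-42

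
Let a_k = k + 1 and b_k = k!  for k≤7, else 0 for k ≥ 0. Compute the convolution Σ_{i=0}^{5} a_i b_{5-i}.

205

This is [x^5] in the product of the two ordinary generating functions.
Σ = 1·120 + 2·24 + 3·6 + 4·2 + 5·1 + 6·1 = 205.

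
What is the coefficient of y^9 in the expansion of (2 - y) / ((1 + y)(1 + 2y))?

-2557

The denominator gives the recurrence a_n = −3a_(n−1) − 2a_(n−2) for n ≥ 2; the numerator fixes a_0 = 2, a_1 = -7.
Iterating: 2, -7, 17, -37, 77, -157, 317, -637, 1277, -2557, so a_9 = -2557.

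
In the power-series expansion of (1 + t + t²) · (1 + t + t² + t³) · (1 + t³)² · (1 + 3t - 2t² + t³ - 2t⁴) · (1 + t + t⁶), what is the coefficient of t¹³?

-5

(1 + t + t²) has coefficients 1,1,1 for degrees 0…2.
(1 + t + t² + t³) has coefficients 1,1,1,1,0,0,0,0,0,0,0,0,0,0 for degrees 0…13.
Multiplying by (1 + t³)² gives running coefficients 1,1,1,3,2,2,3,1,1,1,0,0,0,0 for degrees 0…13.
Multiplying by (1 + 3t - 2t² + t³ - 2t⁴) gives running coefficients 1,4,2,5,8,1,6,2,-4,1,-4,-3,-1,-2 for degrees 0…13.
Finally multiplying by (1 + t + t⁶), the product of all factors after the first has coefficients 1,5,6,7,13,9,8,12,0,2,5,-6,2,-1 for degrees 0…13.
[t¹³] = 1·(-1) + 1·2 + 1·(-6) = -5.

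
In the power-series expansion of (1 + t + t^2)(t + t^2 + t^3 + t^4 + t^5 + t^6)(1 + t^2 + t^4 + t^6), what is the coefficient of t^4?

(1 + t + t^2) has coefficients 1,1,1 for degrees 0…2.
(t + t^2 + t^3 + t^4 + t^5 + t^6) has coefficients 0,1,1,1,1 for degrees 0…4.
Finally multiplying by (1 + t^2 + t^4 + t^6), the product of all factors after the first has coefficients 0,1,1,2,2 for degrees 0…4.
[t^4] = 1·2 + 1·2 + 1·1 = 5.

5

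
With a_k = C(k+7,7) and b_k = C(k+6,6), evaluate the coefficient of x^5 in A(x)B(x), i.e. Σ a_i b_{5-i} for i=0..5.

The convolution is the t^5 coefficient of A(t)B(t).
Σ = 1·462 + 8·210 + 36·84 + 120·28 + 330·7 + 792·1 = 11628.

11628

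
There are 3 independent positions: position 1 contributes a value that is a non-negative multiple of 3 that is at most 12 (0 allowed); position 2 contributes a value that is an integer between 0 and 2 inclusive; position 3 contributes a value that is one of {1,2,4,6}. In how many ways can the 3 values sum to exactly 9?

The generating function for the choices is (1 + q^3 + q^6 + q^9 + q^12)·(1 + q + q^2)·(q + q^2 + q^4 + q^6); the count is [q^9].
(1 + q^3 + q^6 + q^9 + q^12) has coefficients 1,0,0,1,0,0,1,0,0,1 for degrees 0…9.
(1 + q + q^2) has coefficients 1,1,1,0,0,0,0,0,0,0 for degrees 0…9.
Finally multiplying by (q + q^2 + q^4 + q^6), the product of all factors after the first has coefficients 0,1,2,2,2,1,2,1,1,0 for degrees 0…9.
[q^9] = 1·0 + 1·2 + 1·2 + 1·0 = 4.

4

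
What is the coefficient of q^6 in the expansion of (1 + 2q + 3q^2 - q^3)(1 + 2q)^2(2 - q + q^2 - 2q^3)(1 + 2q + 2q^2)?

-80

(1 + 2q + 3q^2 - q^3) has coefficients 1,2,3,-1 for degrees 0…3.
(1 + 2q)^2 has coefficients 1,4,4,0,0,0,0 for degrees 0…6.
Multiplying by (2 - q + q^2 - 2q^3) gives running coefficients 2,7,5,-2,-4,-8,0 for degrees 0…6.
Finally multiplying by (1 + 2q + 2q^2), the product of all factors after the first has coefficients 2,11,23,22,2,-20,-24 for degrees 0…6.
[q^6] = 1·(-24) + 2·(-20) + 3·2 − 1·22 = -80.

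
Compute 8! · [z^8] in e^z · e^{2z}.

6561

The EGF product rule gives c_8 = Σ_{k_1+k_2=8} C(8; k_1,k_2) · ∏ g_i(k_i), where e^z gives (1)^k; e^{2z} gives (2)^k.
g_1(k) for k = 0…8: 1, 1, 1, 1, 1, 1, 1, 1, 1.
g_2(k) for k = 0…8: 1, 2, 4, 8, 16, 32, 64, 128, 256.
c_8 = Σ_k C(8,k)·g_1(k)·g_2(8−k) = 1·1·256 + 8·1·128 + 28·1·64 + 56·1·32 + 70·1·16 + 56·1·8 + 28·1·4 + 8·1·2 + 1·1·1 = 256 + 1024 + 1792 + 1792 + 1120 + 448 + 112 + 16 + 1 = 6561.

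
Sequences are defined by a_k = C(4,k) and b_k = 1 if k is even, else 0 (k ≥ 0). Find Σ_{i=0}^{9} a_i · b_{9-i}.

8

The convolution is the x^9 coefficient of A(x)B(x).
Σ = 1·0 + 4·1 + 6·0 + 4·1 + 1·0 + 0·1 + 0·0 + 0·1 + 0·0 + 0·1 = 8.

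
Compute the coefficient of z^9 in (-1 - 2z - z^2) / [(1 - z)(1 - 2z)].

The denominator gives the recurrence a_n = 3a_(n−1) − 2a_(n−2) for n ≥ 3; the numerator fixes a_0 = -1, a_1 = -5, a_2 = -14.
Iterating: -1, -5, -14, -32, -68, -140, -284, -572, -1148, -2300, so a_9 = -2300.

-2300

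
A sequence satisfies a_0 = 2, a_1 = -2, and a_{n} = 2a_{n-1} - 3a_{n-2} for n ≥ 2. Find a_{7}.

The ordinary generating function has denominator 1 - 2z + 3z^2.
Iterating the recurrence: a_0,…,a_{7} = 2, -2, -10, -14, 2, 46, 86, 34.

34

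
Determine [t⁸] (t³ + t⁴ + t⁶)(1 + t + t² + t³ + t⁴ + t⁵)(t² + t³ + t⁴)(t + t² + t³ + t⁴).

(t³ + t⁴ + t⁶) has coefficients 0,0,0,1,1,0,1 for degrees 0…6.
(1 + t + t² + t³ + t⁴ + t⁵) has coefficients 1,1,1,1,1,1,0,0,0 for degrees 0…8.
Multiplying by (t² + t³ + t⁴) gives running coefficients 0,0,1,2,3,3,3,3,2 for degrees 0…8.
Finally multiplying by (t + t² + t³ + t⁴), the product of all factors after the first has coefficients 0,0,0,1,3,6,9,11,12 for degrees 0…8.
[t⁸] = 1·6 + 1·3 + 1·0 = 9.

9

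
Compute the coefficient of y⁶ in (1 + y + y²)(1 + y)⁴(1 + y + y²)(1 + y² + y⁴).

70

(1 + y + y²) has coefficients 1,1,1 for degrees 0…2.
(1 + y)⁴ has coefficients 1,4,6,4,1,0,0 for degrees 0…6.
Multiplying by (1 + y + y²) gives running coefficients 1,5,11,14,11,5,1 for degrees 0…6.
Finally multiplying by (1 + y² + y⁴), the product of all factors after the first has coefficients 1,5,12,19,23,24,23 for degrees 0…6.
[y⁶] = 1·23 + 1·24 + 1·23 = 70.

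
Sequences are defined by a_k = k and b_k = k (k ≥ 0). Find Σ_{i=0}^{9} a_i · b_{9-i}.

The convolution is the t^9 coefficient of A(t)B(t).
Σ = 0·9 + 1·8 + 2·7 + 3·6 + 4·5 + 5·4 + 6·3 + 7·2 + 8·1 + 9·0 = 120.

120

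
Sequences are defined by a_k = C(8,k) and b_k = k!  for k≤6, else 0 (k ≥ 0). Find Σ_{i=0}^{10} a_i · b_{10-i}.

57842

The convolution is the x^10 coefficient of A(x)B(x).
Σ = 1·0 + 8·0 + 28·0 + 56·0 + 70·720 + 56·120 + 28·24 + 8·6 + 1·2 + 0·1 + 0·1 = 57842.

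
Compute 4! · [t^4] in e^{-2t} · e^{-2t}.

The EGF product rule gives c_4 = Σ_{k_1+k_2=4} C(4; k_1,k_2) · ∏ g_i(k_i), where e^{-2t} gives (-2)^k; e^{-2t} gives (-2)^k.
g_1(k) for k = 0…4: 1, -2, 4, -8, 16.
g_2(k) for k = 0…4: 1, -2, 4, -8, 16.
c_4 = Σ_k C(4,k)·g_1(k)·g_2(4−k) = 1·1·16 + 4·(-2)·(-8) + 6·4·4 + 4·(-8)·(-2) + 1·16·1 = 16 + 64 + 96 + 64 + 16 = 256.

256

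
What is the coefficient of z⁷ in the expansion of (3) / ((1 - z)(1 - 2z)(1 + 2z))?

255

Partial fractions give a closed form: a_n = (-1)·1^n + (3)·2^n + (1)·(-2)^n.
At n = 7: a_7 = 255.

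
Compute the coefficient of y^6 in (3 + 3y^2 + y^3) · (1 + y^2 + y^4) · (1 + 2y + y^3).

6

(3 + 3y^2 + y^3) has coefficients 3,0,3,1 for degrees 0…3.
(1 + y^2 + y^4) has coefficients 1,0,1,0,1,0,0 for degrees 0…6.
Finally multiplying by (1 + 2y + y^3), the product of all factors after the first has coefficients 1,2,1,3,1,3,0 for degrees 0…6.
[y^6] = 3·0 + 3·1 + 1·3 = 6.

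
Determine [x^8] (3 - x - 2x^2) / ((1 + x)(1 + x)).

21

The denominator gives the recurrence a_n = −2a_(n−1) − a_(n−2) for n ≥ 3; the numerator fixes a_0 = 3, a_1 = -7, a_2 = 9.
Iterating: 3, -7, 9, -11, 13, -15, 17, -19, 21, so a_8 = 21.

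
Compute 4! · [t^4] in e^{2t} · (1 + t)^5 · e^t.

2541

The EGF product rule gives c_4 = Σ_{k_1+k_2+k_3=4} C(4; k_1,k_2,k_3) · ∏ g_i(k_i), where e^{2t} gives (2)^k; (1+t)^5 gives the falling factorial (5)_k; e^t gives (1)^k.
g_1(k) for k = 0…4: 1, 2, 4, 8, 16.
g_2(k) for k = 0…4: 1, 5, 20, 60, 120.
g_3(k) for k = 0…4: 1, 1, 1, 1, 1.
First combine the last two factors: h(k) = Σ_j C(k,j)·g_2(j)·g_3(k−j) for k = 0…4: 1, 6, 31, 136, 501.
c_4 = Σ_k C(4,k)·g_1(k)·h(4−k) = 1·1·501 + 4·2·136 + 6·4·31 + 4·8·6 + 1·16·1 = 501 + 1088 + 744 + 192 + 16 = 2541.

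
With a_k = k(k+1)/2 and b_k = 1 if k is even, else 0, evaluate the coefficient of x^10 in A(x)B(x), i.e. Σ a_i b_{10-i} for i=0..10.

125

This is [x^10] in the product of the two ordinary generating functions.
Σ = 0·1 + 1·0 + 3·1 + 6·0 + 10·1 + 15·0 + 21·1 + 28·0 + 36·1 + 45·0 + 55·1 = 125.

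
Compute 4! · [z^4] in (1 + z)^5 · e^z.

The EGF product rule gives c_4 = Σ_{k_1+k_2=4} C(4; k_1,k_2) · ∏ g_i(k_i), where (1+z)^5 gives the falling factorial (5)_k; e^z gives (1)^k.
g_1(k) for k = 0…4: 1, 5, 20, 60, 120.
g_2(k) for k = 0…4: 1, 1, 1, 1, 1.
c_4 = Σ_k C(4,k)·g_1(k)·g_2(4−k) = 1·1·1 + 4·5·1 + 6·20·1 + 4·60·1 + 1·120·1 = 1 + 20 + 120 + 240 + 120 = 501.

501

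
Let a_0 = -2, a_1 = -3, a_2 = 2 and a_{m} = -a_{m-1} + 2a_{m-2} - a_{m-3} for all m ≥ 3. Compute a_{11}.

-2685

The ordinary generating function has denominator 1 + q - 2q^2 + q^3.
Iterating the recurrence: a_0,…,a_{11} = -2, -3, 2, -6, 13, -27, 59, -126, 271, -582, 1250, -2685.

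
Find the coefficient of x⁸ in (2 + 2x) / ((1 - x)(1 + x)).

The denominator gives the recurrence a_n = a_(n−2) for n ≥ 3; the numerator fixes a_0 = 2, a_1 = 2, a_2 = 2.
Iterating: 2, 2, 2, 2, 2, 2, 2, 2, 2, so a_8 = 2.

2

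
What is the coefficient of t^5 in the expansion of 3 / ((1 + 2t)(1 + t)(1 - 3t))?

Partial fractions give a closed form: a_n = (12/5)·(-2)^n + (-3/4)·(-1)^n + (27/20)·3^n.
At n = 5: a_5 = 252.

252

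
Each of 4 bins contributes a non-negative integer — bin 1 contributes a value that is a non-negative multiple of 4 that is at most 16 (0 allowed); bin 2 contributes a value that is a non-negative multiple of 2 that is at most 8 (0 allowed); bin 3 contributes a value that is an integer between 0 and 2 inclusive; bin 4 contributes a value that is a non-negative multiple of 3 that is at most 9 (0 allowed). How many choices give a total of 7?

The generating function for the choices is (1 + x^4 + x^8 + x^12 + x^16)·(1 + x^2 + x^4 + x^6 + x^8)·(1 + x + x^2)·(1 + x^3 + x^6 + x^9); the count is [x^7].
(1 + x^4 + x^8 + x^12 + x^16) has coefficients 1,0,0,0,1,0,0,0 for degrees 0…7.
(1 + x^2 + x^4 + x^6 + x^8) has coefficients 1,0,1,0,1,0,1,0 for degrees 0…7.
Multiplying by (1 + x + x^2) gives running coefficients 1,1,2,1,2,1,2,1 for degrees 0…7.
Finally multiplying by (1 + x^3 + x^6 + x^9), the product of all factors after the first has coefficients 1,1,2,2,3,3,4,4 for degrees 0…7.
[x^7] = 1·4 + 1·2 = 6.

6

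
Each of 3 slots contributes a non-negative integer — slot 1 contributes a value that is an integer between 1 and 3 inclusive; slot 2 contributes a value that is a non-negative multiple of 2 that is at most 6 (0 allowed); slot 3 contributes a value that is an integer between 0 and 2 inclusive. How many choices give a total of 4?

The generating function for the choices is (y + y^2 + y^3)·(1 + y^2 + y^4 + y^6)·(1 + y + y^2); the count is [y^4].
(y + y^2 + y^3) has coefficients 0,1,1,1 for degrees 0…3.
(1 + y^2 + y^4 + y^6) has coefficients 1,0,1,0,1 for degrees 0…4.
Finally multiplying by (1 + y + y^2), the product of all factors after the first has coefficients 1,1,2,1,2 for degrees 0…4.
[y^4] = 1·1 + 1·2 + 1·1 = 4.

4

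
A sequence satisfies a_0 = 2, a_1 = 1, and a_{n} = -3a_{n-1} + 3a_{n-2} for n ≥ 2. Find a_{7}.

-1431

The ordinary generating function has denominator 1 + 3q - 3q^2.
Iterating the recurrence: a_0,…,a_{7} = 2, 1, 3, -6, 27, -99, 378, -1431.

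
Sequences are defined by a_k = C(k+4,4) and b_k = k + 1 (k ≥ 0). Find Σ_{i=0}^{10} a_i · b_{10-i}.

8008

The convolution is the t^10 coefficient of A(t)B(t).
Σ = 1·11 + 5·10 + 15·9 + 35·8 + 70·7 + 126·6 + 210·5 + 330·4 + 495·3 + 715·2 + 1001·1 = 8008.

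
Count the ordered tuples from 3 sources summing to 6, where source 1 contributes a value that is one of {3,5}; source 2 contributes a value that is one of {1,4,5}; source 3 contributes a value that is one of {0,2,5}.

2

The generating function for the choices is (t^3 + t^5)·(t + t^4 + t^5)·(1 + t^2 + t^5); the count is [t^6].
(t^3 + t^5) has coefficients 0,0,0,1,0,1 for degrees 0…5.
(t + t^4 + t^5) has coefficients 0,1,0,0,1,1,0 for degrees 0…6.
Finally multiplying by (1 + t^2 + t^5), the product of all factors after the first has coefficients 0,1,0,1,1,1,2 for degrees 0…6.
[t^6] = 1·1 + 1·1 = 2.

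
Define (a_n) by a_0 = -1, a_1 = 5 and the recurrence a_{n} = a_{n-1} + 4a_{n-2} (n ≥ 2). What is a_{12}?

The ordinary generating function has denominator 1 - z - 4z^2.
Iterating the recurrence: a_0,…,a_{12} = -1, 5, 1, 21, 25, 109, 209, 645, 1481, 4061, 9985, 26229, 66169.

66169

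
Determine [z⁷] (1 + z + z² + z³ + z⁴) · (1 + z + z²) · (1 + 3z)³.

(1 + z + z² + z³ + z⁴) has coefficients 1,1,1,1,1 for degrees 0…4.
(1 + z + z²) has coefficients 1,1,1,0,0,0,0,0 for degrees 0…7.
Finally multiplying by (1 + 3z)³, the product of all factors after the first has coefficients 1,10,37,63,54,27,0,0 for degrees 0…7.
[z⁷] = 1·0 + 1·0 + 1·27 + 1·54 + 1·63 = 144.

144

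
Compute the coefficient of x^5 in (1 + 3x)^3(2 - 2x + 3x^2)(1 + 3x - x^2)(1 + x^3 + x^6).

(1 + 3x)^3 has coefficients 1,9,27,27 for degrees 0…3.
(2 - 2x + 3x^2) has coefficients 2,-2,3,0,0,0 for degrees 0…5.
Multiplying by (1 + 3x - x^2) gives running coefficients 2,4,-5,11,-3,0 for degrees 0…5.
Finally multiplying by (1 + x^3 + x^6), the product of all factors after the first has coefficients 2,4,-5,13,1,-5 for degrees 0…5.
[x^5] = 1·(-5) + 9·1 + 27·13 + 27·(-5) = 220.

220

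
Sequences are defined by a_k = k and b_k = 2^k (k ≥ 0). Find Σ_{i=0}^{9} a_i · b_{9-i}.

This is [x^9] in the product of the two ordinary generating functions.
Σ = 0·512 + 1·256 + 2·128 + 3·64 + 4·32 + 5·16 + 6·8 + 7·4 + 8·2 + 9·1 = 1013.

1013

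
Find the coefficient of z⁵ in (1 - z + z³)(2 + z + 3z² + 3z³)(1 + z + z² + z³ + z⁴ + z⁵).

(1 - z + z³) has coefficients 1,-1,0,1 for degrees 0…3.
(2 + z + 3z² + 3z³) has coefficients 2,1,3,3,0,0 for degrees 0…5.
Finally multiplying by (1 + z + z² + z³ + z⁴ + z⁵), the product of all factors after the first has coefficients 2,3,6,9,9,9 for degrees 0…5.
[z⁵] = 1·9 − 1·9 + 1·6 = 6.

6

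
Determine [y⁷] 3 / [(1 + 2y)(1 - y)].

The denominator gives the recurrence a_n = −a_(n−1) + 2a_(n−2) for n ≥ 2; the numerator fixes a_0 = 3, a_1 = -3.
Iterating: 3, -3, 9, -15, 33, -63, 129, -255, so a_7 = -255.

-255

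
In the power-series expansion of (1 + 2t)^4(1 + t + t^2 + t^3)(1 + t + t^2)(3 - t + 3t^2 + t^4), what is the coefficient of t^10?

376

(1 + 2t)^4 has coefficients 1,8,24,32,16 for degrees 0…4.
(1 + t + t^2 + t^3) has coefficients 1,1,1,1,0,0,0,0,0,0,0 for degrees 0…10.
Multiplying by (1 + t + t^2) gives running coefficients 1,2,3,3,2,1,0,0,0,0,0 for degrees 0…10.
Finally multiplying by (3 - t + 3t^2 + t^4), the product of all factors after the first has coefficients 3,5,10,12,13,12,8,6,2,1,0 for degrees 0…10.
[t^10] = 1·0 + 8·1 + 24·2 + 32·6 + 16·8 = 376.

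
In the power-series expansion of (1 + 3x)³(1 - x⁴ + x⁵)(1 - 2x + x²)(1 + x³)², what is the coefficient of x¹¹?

(1 + 3x)³ has coefficients 1,9,27,27 for degrees 0…3.
(1 - x⁴ + x⁵) has coefficients 1,0,0,0,-1,1,0,0,0,0,0,0 for degrees 0…11.
Multiplying by (1 - 2x + x²) gives running coefficients 1,-2,1,0,-1,3,-3,1,0,0,0,0 for degrees 0…11.
Finally multiplying by (1 + x³)², the product of all factors after the first has coefficients 1,-2,1,2,-5,5,-2,-3,7,-6,1,3 for degrees 0…11.
[x¹¹] = 1·3 + 9·1 + 27·(-6) + 27·7 = 39.

39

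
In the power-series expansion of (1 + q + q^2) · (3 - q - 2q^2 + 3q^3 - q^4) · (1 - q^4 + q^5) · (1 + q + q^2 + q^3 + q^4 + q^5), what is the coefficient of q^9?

-1

(1 + q + q^2) has coefficients 1,1,1 for degrees 0…2.
(3 - q - 2q^2 + 3q^3 - q^4) has coefficients 3,-1,-2,3,-1,0,0,0,0,0 for degrees 0…9.
Multiplying by (1 - q^4 + q^5) gives running coefficients 3,-1,-2,3,-4,4,1,-5,4,-1 for degrees 0…9.
Finally multiplying by (1 + q + q^2 + q^3 + q^4 + q^5), the product of all factors after the first has coefficients 3,2,0,3,-1,3,1,-3,3,-1 for degrees 0…9.
[q^9] = 1·(-1) + 1·3 + 1·(-3) = -1.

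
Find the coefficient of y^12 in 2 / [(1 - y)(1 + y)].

2

The denominator gives the recurrence a_n = a_(n−2) for n ≥ 2; the numerator fixes a_0 = 2, a_1 = 0.
Iterating: 2, 0, 2, 0, 2, 0, 2, 0, 2, 0, 2, 0, 2, so a_12 = 2.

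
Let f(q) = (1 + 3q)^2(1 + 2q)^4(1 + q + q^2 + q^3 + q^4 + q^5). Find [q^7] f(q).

1281

(1 + 3q)^2 has coefficients 1,6,9 for degrees 0…2.
(1 + 2q)^4 has coefficients 1,8,24,32,16,0,0,0 for degrees 0…7.
Finally multiplying by (1 + q + q^2 + q^3 + q^4 + q^5), the product of all factors after the first has coefficients 1,9,33,65,81,81,80,72 for degrees 0…7.
[q^7] = 1·72 + 6·80 + 9·81 = 1281.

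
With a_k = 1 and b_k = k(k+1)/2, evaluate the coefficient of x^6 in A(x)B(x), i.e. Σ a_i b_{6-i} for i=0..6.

56

Write out a_i and b_{6-i} for i = 0,…,6 and sum the products.
Σ = 1·21 + 1·15 + 1·10 + 1·6 + 1·3 + 1·1 + 1·0 = 56.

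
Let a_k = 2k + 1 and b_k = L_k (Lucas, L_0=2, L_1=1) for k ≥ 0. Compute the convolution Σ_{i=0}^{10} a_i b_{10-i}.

Write out a_i and b_{10-i} for i = 0,…,10 and sum the products.
Σ = 1·123 + 3·76 + 5·47 + 7·29 + 9·18 + 11·11 + 13·7 + 15·4 + 17·3 + 19·1 + 21·2 = 1335.

1335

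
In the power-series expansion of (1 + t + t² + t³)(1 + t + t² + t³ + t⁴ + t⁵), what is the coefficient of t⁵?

(1 + t + t² + t³) has coefficients 1,1,1,1 for degrees 0…3.
(1 + t + t² + t³ + t⁴ + t⁵) has coefficients 1,1,1,1,1,1 for degrees 0…5.
[t⁵] = 1·1 + 1·1 + 1·1 + 1·1 = 4.

4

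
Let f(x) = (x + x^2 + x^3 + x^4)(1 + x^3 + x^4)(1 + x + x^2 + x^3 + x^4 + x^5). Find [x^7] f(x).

(x + x^2 + x^3 + x^4) has coefficients 0,1,1,1,1 for degrees 0…4.
(1 + x^3 + x^4) has coefficients 1,0,0,1,1,0,0,0 for degrees 0…7.
Finally multiplying by (1 + x + x^2 + x^3 + x^4 + x^5), the product of all factors after the first has coefficients 1,1,1,2,3,3,2,2 for degrees 0…7.
[x^7] = 1·2 + 1·3 + 1·3 + 1·2 = 10.

10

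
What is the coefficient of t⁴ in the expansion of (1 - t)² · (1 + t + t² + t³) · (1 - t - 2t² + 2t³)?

-3

(1 - t)² has coefficients 1,-2,1 for degrees 0…2.
(1 + t + t² + t³) has coefficients 1,1,1,1,0 for degrees 0…4.
Finally multiplying by (1 - t - 2t² + 2t³), the product of all factors after the first has coefficients 1,0,-2,0,-1 for degrees 0…4.
[t⁴] = 1·(-1) − 2·0 + 1·(-2) = -3.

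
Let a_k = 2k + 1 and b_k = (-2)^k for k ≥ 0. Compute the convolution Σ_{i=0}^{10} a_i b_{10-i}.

The convolution is the t^10 coefficient of A(t)B(t).
Σ = 1·1024 + 3·(-512) + 5·256 + 7·(-128) + 9·64 + 11·(-32) + 13·16 + 15·(-8) + 17·4 + 19·(-2) + 21·1 = 235.

235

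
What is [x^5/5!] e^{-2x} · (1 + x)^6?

-32

The EGF product rule gives c_5 = Σ_{k_1+k_2=5} C(5; k_1,k_2) · ∏ g_i(k_i), where e^{-2x} gives (-2)^k; (1+x)^6 gives the falling factorial (6)_k.
g_1(k) for k = 0…5: 1, -2, 4, -8, 16, -32.
g_2(k) for k = 0…5: 1, 6, 30, 120, 360, 720.
c_5 = Σ_k C(5,k)·g_1(k)·g_2(5−k) = 1·1·720 + 5·(-2)·360 + 10·4·120 + 10·(-8)·30 + 5·16·6 + 1·(-32)·1 = 720 − 3600 + 4800 − 2400 + 480 − 32 = -32.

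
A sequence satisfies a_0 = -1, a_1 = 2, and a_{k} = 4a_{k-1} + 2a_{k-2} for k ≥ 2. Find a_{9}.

216352

The ordinary generating function has denominator 1 - 4x - 2x^2.
Iterating the recurrence: a_0,…,a_{9} = -1, 2, 6, 28, 124, 552, 2456, 10928, 48624, 216352.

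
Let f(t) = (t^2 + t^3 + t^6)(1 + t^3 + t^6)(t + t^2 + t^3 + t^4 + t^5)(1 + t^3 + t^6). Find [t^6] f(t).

4

(t^2 + t^3 + t^6) has coefficients 0,0,1,1,0,0,1 for degrees 0…6.
(1 + t^3 + t^6) has coefficients 1,0,0,1,0,0,1 for degrees 0…6.
Multiplying by (t + t^2 + t^3 + t^4 + t^5) gives running coefficients 0,1,1,1,2,2,1 for degrees 0…6.
Finally multiplying by (1 + t^3 + t^6), the product of all factors after the first has coefficients 0,1,1,1,3,3,2 for degrees 0…6.
[t^6] = 1·3 + 1·1 + 1·0 = 4.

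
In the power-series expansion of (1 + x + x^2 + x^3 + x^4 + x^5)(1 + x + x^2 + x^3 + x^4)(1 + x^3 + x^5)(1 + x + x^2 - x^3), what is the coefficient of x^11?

(1 + x + x^2 + x^3 + x^4 + x^5) has coefficients 1,1,1,1,1,1 for degrees 0…5.
(1 + x + x^2 + x^3 + x^4) has coefficients 1,1,1,1,1,0,0,0,0,0,0,0 for degrees 0…11.
Multiplying by (1 + x^3 + x^5) gives running coefficients 1,1,1,2,2,2,2,2,1,1,0,0 for degrees 0…11.
Finally multiplying by (1 + x + x^2 - x^3), the product of all factors after the first has coefficients 1,2,3,3,4,5,4,4,3,2,0,0 for degrees 0…11.
[x^11] = 1·0 + 1·0 + 1·2 + 1·3 + 1·4 + 1·4 = 13.

13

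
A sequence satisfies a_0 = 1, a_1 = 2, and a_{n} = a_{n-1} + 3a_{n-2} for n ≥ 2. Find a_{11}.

The ordinary generating function has denominator 1 - y - 3y^2.
Iterating the recurrence: a_0,…,a_{11} = 1, 2, 5, 11, 26, 59, 137, 314, 725, 1667, 3842, 8843.

8843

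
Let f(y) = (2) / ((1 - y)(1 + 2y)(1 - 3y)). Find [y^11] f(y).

317772

Partial fractions give a closed form: a_n = (-1/3)·1^n + (8/15)·(-2)^n + (9/5)·3^n.
At n = 11: a_11 = 317772.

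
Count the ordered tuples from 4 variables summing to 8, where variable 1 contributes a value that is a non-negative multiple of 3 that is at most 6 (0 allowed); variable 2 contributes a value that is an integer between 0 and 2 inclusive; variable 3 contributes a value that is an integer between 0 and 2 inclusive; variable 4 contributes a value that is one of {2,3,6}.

The generating function for the choices is (1 + z^3 + z^6)·(1 + z + z^2)·(1 + z + z^2)·(z^2 + z^3 + z^6); the count is [z^8].
(1 + z^3 + z^6) has coefficients 1,0,0,1,0,0,1 for degrees 0…6.
(1 + z + z^2) has coefficients 1,1,1,0,0,0,0,0,0 for degrees 0…8.
Multiplying by (1 + z + z^2) gives running coefficients 1,2,3,2,1,0,0,0,0 for degrees 0…8.
Finally multiplying by (z^2 + z^3 + z^6), the product of all factors after the first has coefficients 0,0,1,3,5,5,4,3,3 for degrees 0…8.
[z^8] = 1·3 + 1·5 + 1·1 = 9.

9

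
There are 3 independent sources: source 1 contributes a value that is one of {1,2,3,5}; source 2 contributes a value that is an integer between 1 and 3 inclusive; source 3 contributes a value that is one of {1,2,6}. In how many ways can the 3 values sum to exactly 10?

The generating function for the choices is (z + z^2 + z^3 + z^5)·(z + z^2 + z^3)·(z + z^2 + z^6); the count is [z^10].
(z + z^2 + z^3 + z^5) has coefficients 0,1,1,1,0,1 for degrees 0…5.
(z + z^2 + z^3) has coefficients 0,1,1,1,0,0,0,0,0,0,0 for degrees 0…10.
Finally multiplying by (z + z^2 + z^6), the product of all factors after the first has coefficients 0,0,1,2,2,1,0,1,1,1,0 for degrees 0…10.
[z^10] = 1·1 + 1·1 + 1·1 + 1·1 = 4.

4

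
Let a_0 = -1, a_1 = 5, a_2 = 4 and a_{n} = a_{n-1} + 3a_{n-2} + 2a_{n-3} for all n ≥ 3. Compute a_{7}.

The ordinary generating function has denominator 1 - z - 3z^2 - 2z^3.
Iterating the recurrence: a_0,…,a_{7} = -1, 5, 4, 17, 39, 98, 249, 621.

621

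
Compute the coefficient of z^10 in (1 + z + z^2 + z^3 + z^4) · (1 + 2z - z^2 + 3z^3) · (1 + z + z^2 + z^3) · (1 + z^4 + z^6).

34

(1 + z + z^2 + z^3 + z^4) has coefficients 1,1,1,1,1 for degrees 0…4.
(1 + 2z - z^2 + 3z^3) has coefficients 1,2,-1,3,0,0,0,0,0,0,0 for degrees 0…10.
Multiplying by (1 + z + z^2 + z^3) gives running coefficients 1,3,2,5,4,2,3,0,0,0,0 for degrees 0…10.
Finally multiplying by (1 + z^4 + z^6), the product of all factors after the first has coefficients 1,3,2,5,5,5,6,8,6,7,7 for degrees 0…10.
[z^10] = 1·7 + 1·7 + 1·6 + 1·8 + 1·6 = 34.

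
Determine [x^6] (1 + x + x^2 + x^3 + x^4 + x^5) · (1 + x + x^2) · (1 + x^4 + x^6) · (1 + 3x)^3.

(1 + x + x^2 + x^3 + x^4 + x^5) has coefficients 1,1,1,1,1,1 for degrees 0…5.
(1 + x + x^2) has coefficients 1,1,1,0,0,0,0 for degrees 0…6.
Multiplying by (1 + x^4 + x^6) gives running coefficients 1,1,1,0,1,1,2 for degrees 0…6.
Finally multiplying by (1 + 3x)^3, the product of all factors after the first has coefficients 1,10,37,63,55,37,38 for degrees 0…6.
[x^6] = 1·38 + 1·37 + 1·55 + 1·63 + 1·37 + 1·10 = 240.

240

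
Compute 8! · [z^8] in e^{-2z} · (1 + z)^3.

The EGF product rule gives c_8 = Σ_{k_1+k_2=8} C(8; k_1,k_2) · ∏ g_i(k_i), where e^{-2z} gives (-2)^k; (1+z)^3 gives the falling factorial (3)_k.
g_1(k) for k = 0…8: 1, -2, 4, -8, 16, -32, 64, -128, 256.
g_2(k) for k = 0…8: 1, 3, 6, 6, 0, 0, 0, 0, 0.
c_8 = Σ_k C(8,k)·g_1(k)·g_2(8−k) = 56·(-32)·6 + 28·64·6 + 8·(-128)·3 + 1·256·1 = −10752 + 10752 − 3072 + 256 = -2816.

-2816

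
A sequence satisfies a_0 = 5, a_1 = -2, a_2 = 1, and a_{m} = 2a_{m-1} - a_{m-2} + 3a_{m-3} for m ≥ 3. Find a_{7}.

The ordinary generating function has denominator 1 - 2y + y^2 - 3y^3.
Iterating the recurrence: a_0,…,a_{7} = 5, -2, 1, 19, 31, 46, 118, 283.

283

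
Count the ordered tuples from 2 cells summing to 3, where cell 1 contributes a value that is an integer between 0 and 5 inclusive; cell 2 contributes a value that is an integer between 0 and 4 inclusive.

The generating function for the choices is (1 + x + x^2 + x^3 + x^4 + x^5)·(1 + x + x^2 + x^3 + x^4); the count is [x^3].
(1 + x + x^2 + x^3 + x^4 + x^5) has coefficients 1,1,1,1 for degrees 0…3.
(1 + x + x^2 + x^3 + x^4) has coefficients 1,1,1,1 for degrees 0…3.
[x^3] = 1·1 + 1·1 + 1·1 + 1·1 = 4.

4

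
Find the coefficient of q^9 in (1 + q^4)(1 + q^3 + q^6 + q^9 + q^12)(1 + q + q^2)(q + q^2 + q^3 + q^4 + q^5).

10

(1 + q^4) has coefficients 1,0,0,0,1 for degrees 0…4.
(1 + q^3 + q^6 + q^9 + q^12) has coefficients 1,0,0,1,0,0,1,0,0,1 for degrees 0…9.
Multiplying by (1 + q + q^2) gives running coefficients 1,1,1,1,1,1,1,1,1,1 for degrees 0…9.
Finally multiplying by (q + q^2 + q^3 + q^4 + q^5), the product of all factors after the first has coefficients 0,1,2,3,4,5,5,5,5,5 for degrees 0…9.
[q^9] = 1·5 + 1·5 = 10.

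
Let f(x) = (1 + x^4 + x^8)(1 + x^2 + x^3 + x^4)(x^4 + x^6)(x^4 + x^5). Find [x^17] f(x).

4

(1 + x^4 + x^8) has coefficients 1,0,0,0,1,0,0,0,1 for degrees 0…8.
(1 + x^2 + x^3 + x^4) has coefficients 1,0,1,1,1,0,0,0,0,0,0,0,0,0,0,0,0,0 for degrees 0…17.
Multiplying by (x^4 + x^6) gives running coefficients 0,0,0,0,1,0,2,1,2,1,1,0,0,0,0,0,0,0 for degrees 0…17.
Finally multiplying by (x^4 + x^5), the product of all factors after the first has coefficients 0,0,0,0,0,0,0,0,1,1,2,3,3,3,2,1,0,0 for degrees 0…17.
[x^17] = 1·0 + 1·3 + 1·1 = 4.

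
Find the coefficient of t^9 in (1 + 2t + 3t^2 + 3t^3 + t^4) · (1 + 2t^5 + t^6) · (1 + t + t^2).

(1 + 2t + 3t^2 + 3t^3 + t^4) has coefficients 1,2,3,3,1 for degrees 0…4.
(1 + 2t^5 + t^6) has coefficients 1,0,0,0,0,2,1,0,0,0 for degrees 0…9.
Finally multiplying by (1 + t + t^2), the product of all factors after the first has coefficients 1,1,1,0,0,2,3,3,1,0 for degrees 0…9.
[t^9] = 1·0 + 2·1 + 3·3 + 3·3 + 1·2 = 22.

22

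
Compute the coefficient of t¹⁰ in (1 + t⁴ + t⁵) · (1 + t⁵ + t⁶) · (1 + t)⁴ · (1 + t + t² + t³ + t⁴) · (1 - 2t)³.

(1 + t⁴ + t⁵) has coefficients 1,0,0,0,1,1 for degrees 0…5.
(1 + t⁵ + t⁶) has coefficients 1,0,0,0,0,1,1,0,0,0,0 for degrees 0…10.
Multiplying by (1 + t)⁴ gives running coefficients 1,4,6,4,1,1,5,10,10,5,1 for degrees 0…10.
Multiplying by (1 + t + t² + t³ + t⁴) gives running coefficients 1,5,11,15,16,16,17,21,27,31,31 for degrees 0…10.
Finally multiplying by (1 - 2t)³, the product of all factors after the first has coefficients 1,-1,-7,1,18,12,-7,-17,-23,-15,1 for degrees 0…10.
[t¹⁰] = 1·1 + 1·(-7) + 1·12 = 6.

6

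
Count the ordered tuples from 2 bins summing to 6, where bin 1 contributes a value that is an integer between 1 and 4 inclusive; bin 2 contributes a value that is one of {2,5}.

The generating function for the choices is (q + q² + q³ + q⁴)·(q² + q⁵); the count is [q⁶].
(q + q² + q³ + q⁴) has coefficients 0,1,1,1,1 for degrees 0…4.
(q² + q⁵) has coefficients 0,0,1,0,0,1,0 for degrees 0…6.
[q⁶] = 1·1 + 1·0 + 1·0 + 1·1 = 2.

2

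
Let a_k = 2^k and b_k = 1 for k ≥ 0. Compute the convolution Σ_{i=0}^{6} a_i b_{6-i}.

This is [x^6] in the product of the two ordinary generating functions.
Σ = 1·1 + 2·1 + 4·1 + 8·1 + 16·1 + 32·1 + 64·1 = 127.

127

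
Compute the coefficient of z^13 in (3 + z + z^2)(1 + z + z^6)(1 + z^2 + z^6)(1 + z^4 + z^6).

(3 + z + z^2) has coefficients 3,1,1 for degrees 0…2.
(1 + z + z^6) has coefficients 1,1,0,0,0,0,1,0,0,0,0,0,0,0 for degrees 0…13.
Multiplying by (1 + z^2 + z^6) gives running coefficients 1,1,1,1,0,0,2,1,1,0,0,0,1,0 for degrees 0…13.
Finally multiplying by (1 + z^4 + z^6), the product of all factors after the first has coefficients 1,1,1,1,1,1,4,3,2,1,2,1,4,1 for degrees 0…13.
[z^13] = 3·1 + 1·4 + 1·1 = 8.

8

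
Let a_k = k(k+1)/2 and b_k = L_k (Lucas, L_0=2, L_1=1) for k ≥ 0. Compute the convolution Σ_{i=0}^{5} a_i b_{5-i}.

The convolution is the x^5 coefficient of A(x)B(x).
Σ = 0·11 + 1·7 + 3·4 + 6·3 + 10·1 + 15·2 = 77.

77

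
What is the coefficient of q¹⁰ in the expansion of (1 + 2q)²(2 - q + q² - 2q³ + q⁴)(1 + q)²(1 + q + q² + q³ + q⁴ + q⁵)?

-11

(1 + 2q)² has coefficients 1,4,4 for degrees 0…2.
(2 - q + q² - 2q³ + q⁴) has coefficients 2,-1,1,-2,1,0,0,0,0,0,0 for degrees 0…10.
Multiplying by (1 + q)² gives running coefficients 2,3,1,-1,-2,0,1,0,0,0,0 for degrees 0…10.
Finally multiplying by (1 + q + q² + q³ + q⁴ + q⁵), the product of all factors after the first has coefficients 2,5,6,5,3,3,2,-1,-2,-1,1 for degrees 0…10.
[q¹⁰] = 1·1 + 4·(-1) + 4·(-2) = -11.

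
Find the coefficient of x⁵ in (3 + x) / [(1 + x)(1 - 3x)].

607

The denominator gives the recurrence a_n = 2a_(n−1) + 3a_(n−2) for n ≥ 2; the numerator fixes a_0 = 3, a_1 = 7.
Iterating: 3, 7, 23, 67, 203, 607, so a_5 = 607.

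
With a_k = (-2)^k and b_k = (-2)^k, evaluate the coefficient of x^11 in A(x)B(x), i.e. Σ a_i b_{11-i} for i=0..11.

-24576

Write out a_i and b_{11-i} for i = 0,…,11 and sum the products.
Σ = 1·(-2048) − 2·1024 + 4·(-512) − 8·256 + 16·(-128) − 32·64 + 64·(-32) − 128·16 + 256·(-8) − 512·4 + 1024·(-2) − 2048·1 = -24576.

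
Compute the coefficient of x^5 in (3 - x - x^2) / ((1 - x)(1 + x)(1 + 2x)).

-137

Partial fractions give a closed form: a_n = (1/6)·1^n + (-3/2)·(-1)^n + (13/3)·(-2)^n.
At n = 5: a_5 = -137.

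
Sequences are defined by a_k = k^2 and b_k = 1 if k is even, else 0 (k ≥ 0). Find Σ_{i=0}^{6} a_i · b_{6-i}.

Write out a_i and b_{6-i} for i = 0,…,6 and sum the products.
Σ = 0·1 + 1·0 + 4·1 + 9·0 + 16·1 + 25·0 + 36·1 = 56.

56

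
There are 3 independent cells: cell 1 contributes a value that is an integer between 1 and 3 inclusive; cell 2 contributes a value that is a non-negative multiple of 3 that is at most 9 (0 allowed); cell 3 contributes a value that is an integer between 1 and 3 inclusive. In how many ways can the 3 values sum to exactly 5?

The generating function for the choices is (t + t^2 + t^3)·(1 + t^3 + t^6 + t^9)·(t + t^2 + t^3); the count is [t^5].
(t + t^2 + t^3) has coefficients 0,1,1,1 for degrees 0…3.
(1 + t^3 + t^6 + t^9) has coefficients 1,0,0,1,0,0 for degrees 0…5.
Finally multiplying by (t + t^2 + t^3), the product of all factors after the first has coefficients 0,1,1,1,1,1 for degrees 0…5.
[t^5] = 1·1 + 1·1 + 1·1 = 3.

3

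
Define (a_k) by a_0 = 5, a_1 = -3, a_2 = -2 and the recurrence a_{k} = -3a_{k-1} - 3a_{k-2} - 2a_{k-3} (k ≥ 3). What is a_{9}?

The ordinary generating function has denominator 1 + 3t + 3t^2 + 2t^3.
Iterating the recurrence: a_0,…,a_{9} = 5, -3, -2, 5, -3, -2, 5, -3, -2, 5.

5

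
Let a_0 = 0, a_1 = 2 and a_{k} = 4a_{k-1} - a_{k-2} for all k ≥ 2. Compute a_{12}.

4215120

The ordinary generating function has denominator 1 - 4y + y^2.
Iterating the recurrence: a_0,…,a_{12} = 0, 2, 8, 30, 112, 418, 1560, 5822, 21728, 81090, 302632, 1129438, 4215120.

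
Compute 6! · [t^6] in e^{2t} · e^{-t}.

1

The EGF product rule gives c_6 = Σ_{k_1+k_2=6} C(6; k_1,k_2) · ∏ g_i(k_i), where e^{2t} gives (2)^k; e^{-t} gives (-1)^k.
g_1(k) for k = 0…6: 1, 2, 4, 8, 16, 32, 64.
g_2(k) for k = 0…6: 1, -1, 1, -1, 1, -1, 1.
c_6 = Σ_k C(6,k)·g_1(k)·g_2(6−k) = 1·1·1 + 6·2·(-1) + 15·4·1 + 20·8·(-1) + 15·16·1 + 6·32·(-1) + 1·64·1 = 1 − 12 + 60 − 160 + 240 − 192 + 64 = 1.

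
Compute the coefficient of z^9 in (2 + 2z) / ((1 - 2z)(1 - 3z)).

154392

The denominator gives the recurrence a_n = 5a_(n−1) − 6a_(n−2) for n ≥ 2; the numerator fixes a_0 = 2, a_1 = 12.
Iterating: 2, 12, 48, 168, 552, 1752, 5448, 16728, 50952, 154392, so a_9 = 154392.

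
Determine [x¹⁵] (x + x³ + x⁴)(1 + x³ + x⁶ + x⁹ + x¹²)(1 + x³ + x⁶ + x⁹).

(x + x³ + x⁴) has coefficients 0,1,0,1,1 for degrees 0…4.
(1 + x³ + x⁶ + x⁹ + x¹²) has coefficients 1,0,0,1,0,0,1,0,0,1,0,0,1,0,0,0 for degrees 0…15.
Finally multiplying by (1 + x³ + x⁶ + x⁹), the product of all factors after the first has coefficients 1,0,0,2,0,0,3,0,0,4,0,0,4,0,0,3 for degrees 0…15.
[x¹⁵] = 1·0 + 1·4 + 1·0 = 4.

4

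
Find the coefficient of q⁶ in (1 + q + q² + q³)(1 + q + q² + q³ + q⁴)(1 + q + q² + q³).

(1 + q + q² + q³) has coefficients 1,1,1,1 for degrees 0…3.
(1 + q + q² + q³ + q⁴) has coefficients 1,1,1,1,1,0,0 for degrees 0…6.
Finally multiplying by (1 + q + q² + q³), the product of all factors after the first has coefficients 1,2,3,4,4,3,2 for degrees 0…6.
[q⁶] = 1·2 + 1·3 + 1·4 + 1·4 = 13.

13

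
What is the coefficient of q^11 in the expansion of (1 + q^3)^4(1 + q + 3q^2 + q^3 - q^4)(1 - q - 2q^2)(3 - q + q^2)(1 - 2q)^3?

(1 + q^3)^4 has coefficients 1,0,0,4,0,0,6,0,0,4,0,0 for degrees 0…11.
(1 + q + 3q^2 + q^3 - q^4) has coefficients 1,1,3,1,-1,0,0,0,0,0,0,0 for degrees 0…11.
Multiplying by (1 - q - 2q^2) gives running coefficients 1,0,0,-4,-8,-1,2,0,0,0,0,0 for degrees 0…11.
Multiplying by (3 - q + q^2) gives running coefficients 3,-1,1,-12,-20,1,-1,-3,2,0,0,0 for degrees 0…11.
Finally multiplying by (1 - 2q)^3, the product of all factors after the first has coefficients 3,-19,43,-54,72,-31,-151,175,0,-40,48,-16 for degrees 0…11.
[q^11] = 1·(-16) + 4·0 + 6·(-31) + 4·43 = -30.

-30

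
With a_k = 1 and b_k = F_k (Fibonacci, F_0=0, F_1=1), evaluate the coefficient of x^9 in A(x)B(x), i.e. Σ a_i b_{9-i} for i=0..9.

Write out a_i and b_{9-i} for i = 0,…,9 and sum the products.
Σ = 1·34 + 1·21 + 1·13 + 1·8 + 1·5 + 1·3 + 1·2 + 1·1 + 1·1 + 1·0 = 88.

88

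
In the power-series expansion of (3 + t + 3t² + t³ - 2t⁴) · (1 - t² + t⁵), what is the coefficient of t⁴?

-5

(3 + t + 3t² + t³ - 2t⁴) has coefficients 3,1,3,1,-2 for degrees 0…4.
(1 - t² + t⁵) has coefficients 1,0,-1,0,0 for degrees 0…4.
[t⁴] = 3·0 + 1·0 + 3·(-1) + 1·0 − 2·1 = -5.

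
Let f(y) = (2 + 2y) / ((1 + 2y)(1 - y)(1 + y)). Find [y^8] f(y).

Partial fractions give a closed form: a_n = (4/3)·(-2)^n + (2/3)·1^n.
At n = 8: a_8 = 342.

342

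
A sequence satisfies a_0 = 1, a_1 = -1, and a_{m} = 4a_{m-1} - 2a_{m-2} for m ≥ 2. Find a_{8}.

-10352

The ordinary generating function has denominator 1 - 4q + 2q^2.
Iterating the recurrence: a_0,…,a_{8} = 1, -1, -6, -22, -76, -260, -888, -3032, -10352.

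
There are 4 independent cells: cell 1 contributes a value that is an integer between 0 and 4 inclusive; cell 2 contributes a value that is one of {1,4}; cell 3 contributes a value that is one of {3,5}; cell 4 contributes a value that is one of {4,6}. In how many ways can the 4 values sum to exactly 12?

5

The generating function for the choices is (1 + z + z^2 + z^3 + z^4)·(z + z^4)·(z^3 + z^5)·(z^4 + z^6); the count is [z^12].
(1 + z + z^2 + z^3 + z^4) has coefficients 1,1,1,1,1 for degrees 0…4.
(z + z^4) has coefficients 0,1,0,0,1,0,0,0,0,0,0,0,0 for degrees 0…12.
Multiplying by (z^3 + z^5) gives running coefficients 0,0,0,0,1,0,1,1,0,1,0,0,0 for degrees 0…12.
Finally multiplying by (z^4 + z^6), the product of all factors after the first has coefficients 0,0,0,0,0,0,0,0,1,0,2,1,1 for degrees 0…12.
[z^12] = 1·1 + 1·1 + 1·2 + 1·0 + 1·1 = 5.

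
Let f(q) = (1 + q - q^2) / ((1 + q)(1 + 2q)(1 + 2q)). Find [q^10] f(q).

The denominator gives the recurrence a_n = −5a_(n−1) − 8a_(n−2) − 4a_(n−3) for n ≥ 3; the numerator fixes a_0 = 1, a_1 = -4, a_2 = 11.
Iterating: 1, -4, 11, -27, 63, -143, 319, -703, 1535, -3327, 7167, so a_10 = 7167.

7167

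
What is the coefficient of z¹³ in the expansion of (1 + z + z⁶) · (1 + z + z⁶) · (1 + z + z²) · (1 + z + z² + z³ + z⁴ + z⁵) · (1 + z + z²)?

(1 + z + z⁶) has coefficients 1,1,0,0,0,0,1 for degrees 0…6.
(1 + z + z⁶) has coefficients 1,1,0,0,0,0,1,0,0,0,0,0,0,0 for degrees 0…13.
Multiplying by (1 + z + z²) gives running coefficients 1,2,2,1,0,0,1,1,1,0,0,0,0,0 for degrees 0…13.
Multiplying by (1 + z + z² + z³ + z⁴ + z⁵) gives running coefficients 1,3,5,6,6,6,6,5,4,3,3,3,2,1 for degrees 0…13.
Finally multiplying by (1 + z + z²), the product of all factors after the first has coefficients 1,4,9,14,17,18,18,17,15,12,10,9,8,6 for degrees 0…13.
[z¹³] = 1·6 + 1·8 + 1·17 = 31.

31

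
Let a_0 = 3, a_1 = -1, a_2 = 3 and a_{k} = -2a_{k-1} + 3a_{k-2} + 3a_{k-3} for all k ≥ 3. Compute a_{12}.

The ordinary generating function has denominator 1 + 2t - 3t^2 - 3t^3.
Iterating the recurrence: a_0,…,a_{12} = 3, -1, 3, 0, 6, -3, 24, -39, 141, -327, 960, -2478, 6855.

6855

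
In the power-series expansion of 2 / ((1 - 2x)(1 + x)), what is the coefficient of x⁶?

Partial fractions give a closed form: a_n = (4/3)·2^n + (2/3)·(-1)^n.
At n = 6: a_6 = 86.

86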